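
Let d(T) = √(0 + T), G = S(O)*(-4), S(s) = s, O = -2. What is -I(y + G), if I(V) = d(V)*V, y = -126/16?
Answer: -√2/32 ≈ -0.044194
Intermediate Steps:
G = 8 (G = -2*(-4) = 8)
y = -63/8 (y = -126*1/16 = -63/8 ≈ -7.8750)
d(T) = √T
I(V) = V^(3/2) (I(V) = √V*V = V^(3/2))
-I(y + G) = -(-63/8 + 8)^(3/2) = -(⅛)^(3/2) = -√2/32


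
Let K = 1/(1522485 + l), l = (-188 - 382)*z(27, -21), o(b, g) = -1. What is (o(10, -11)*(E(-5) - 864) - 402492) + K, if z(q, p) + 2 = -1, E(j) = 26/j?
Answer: -122430292729/304839 ≈ -4.0162e+5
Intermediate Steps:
z(q, p) = -3 (z(q, p) = -2 - 1 = -3)
l = 1710 (l = (-188 - 382)*(-3) = -570*(-3) = 1710)
K = 1/1524195 (K = 1/(1522485 + 1710) = 1/1524195 ≈ 6.5608e-7)
(o(10, -11)*(E(-5) - 864) - 402492) + K = (-(26/(-5) - 864) - 402492) + 1/1524195 = (-(26*(-⅕) - 864) - 402492) + 1/1524195 = (-(-26/5 - 864) - 402492) + 1/1524195 = (-1*(-4346/5) - 402492) + 1/1524195 = (4346/5 - 402492) + 1/1524195 = -2008114/5 + 1/1524195 = -122430292729/304839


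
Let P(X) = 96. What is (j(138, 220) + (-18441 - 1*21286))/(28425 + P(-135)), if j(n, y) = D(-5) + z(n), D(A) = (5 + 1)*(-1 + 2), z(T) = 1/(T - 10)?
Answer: -5084287/3650688 ≈ -1.3927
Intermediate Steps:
z(T) = 1/(-10 + T)
D(A) = 6 (D(A) = 6*1 = 6)
j(n, y) = 6 + 1/(-10 + n)
(j(138, 220) + (-18441 - 1*21286))/(28425 + P(-135)) = ((-59 + 6*138)/(-10 + 138) + (-18441 - 1*21286))/(28425 + 96) = ((-59 + 828)/128 + (-18441 - 21286))/28521 = ((1/128)*769 - 39727)*(1/28521) = (769/128 - 39727)*(1/28521) = -5084287/128*1/28521 = -5084287/3650688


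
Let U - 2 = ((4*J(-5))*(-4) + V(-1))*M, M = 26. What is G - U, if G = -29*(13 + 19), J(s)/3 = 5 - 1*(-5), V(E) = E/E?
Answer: 11524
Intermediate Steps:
V(E) = 1
J(s) = 30 (J(s) = 3*(5 - 1*(-5)) = 3*(5 + 5) = 3*10 = 30)
U = -12452 (U = 2 + ((4*30)*(-4) + 1)*26 = 2 + (120*(-4) + 1)*26 = 2 + (-480 + 1)*26 = 2 - 479*26 = 2 - 12454 = -12452)
G = -928 (G = -29*32 = -928)
G - U = -928 - 1*(-12452) = -928 + 12452 = 11524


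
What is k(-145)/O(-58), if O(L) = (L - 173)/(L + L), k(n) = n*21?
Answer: -16820/11 ≈ -1529.1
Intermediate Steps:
k(n) = 21*n
O(L) = (-173 + L)/(2*L) (O(L) = (-173 + L)/((2*L)) = (-173 + L)*(1/(2*L)) = (-173 + L)/(2*L))
k(-145)/O(-58) = (21*(-145))/(((½)*(-173 - 58)/(-58))) = -3045/((½)*(-1/58)*(-231)) = -3045/231/116 = -3045*116/231 = -16820/11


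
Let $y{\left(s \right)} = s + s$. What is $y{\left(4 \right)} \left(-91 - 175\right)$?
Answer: $-2128$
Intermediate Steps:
$y{\left(s \right)} = 2 s$
$y{\left(4 \right)} \left(-91 - 175\right) = 2 \cdot 4 \left(-91 - 175\right) = 8 \left(-266\right) = -2128$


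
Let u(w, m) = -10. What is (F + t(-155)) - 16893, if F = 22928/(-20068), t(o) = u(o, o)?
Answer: -84808083/5017 ≈ -16904.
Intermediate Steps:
t(o) = -10
F = -5732/5017 (F = 22928*(-1/20068) = -5732/5017 ≈ -1.1425)
(F + t(-155)) - 16893 = (-5732/5017 - 10) - 16893 = -55902/5017 - 16893 = -84808083/5017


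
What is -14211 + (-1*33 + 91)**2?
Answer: -10847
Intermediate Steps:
-14211 + (-1*33 + 91)**2 = -14211 + (-33 + 91)**2 = -14211 + 58**2 = -14211 + 3364 = -10847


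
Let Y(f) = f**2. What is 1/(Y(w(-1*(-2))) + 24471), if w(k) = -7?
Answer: 1/24520 ≈ 4.0783e-5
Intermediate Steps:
1/(Y(w(-1*(-2))) + 24471) = 1/((-7)**2 + 24471) = 1/(49 + 24471) = 1/24520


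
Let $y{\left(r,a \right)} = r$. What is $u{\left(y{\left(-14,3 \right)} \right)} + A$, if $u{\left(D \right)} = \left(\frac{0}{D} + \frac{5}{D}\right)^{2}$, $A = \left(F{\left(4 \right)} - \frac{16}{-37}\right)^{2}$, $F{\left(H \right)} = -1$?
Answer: $\frac{120661}{268324} \approx 0.44968$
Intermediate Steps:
$A = \frac{441}{1369}$ ($A = \left(-1 - \frac{16}{-37}\right)^{2} = \left(-1 - - \frac{16}{37}\right)^{2} = \left(-1 + \frac{16}{37}\right)^{2} = \left(- \frac{21}{37}\right)^{2} = \frac{441}{1369} \approx 0.32213$)
$u{\left(D \right)} = \frac{25}{D^{2}}$ ($u{\left(D \right)} = \left(0 + \frac{5}{D}\right)^{2} = \left(\frac{5}{D}\right)^{2} = \frac{25}{D^{2}}$)
$u{\left(y{\left(-14,3 \right)} \right)} + A = \frac{25}{196} + \frac{441}{1369} = \frac{120661}{268324}$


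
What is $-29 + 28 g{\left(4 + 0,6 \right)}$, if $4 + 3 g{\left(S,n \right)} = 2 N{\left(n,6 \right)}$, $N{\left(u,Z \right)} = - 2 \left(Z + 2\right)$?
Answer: $-365$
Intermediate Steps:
$N{\left(u,Z \right)} = -4 - 2 Z$ ($N{\left(u,Z \right)} = - 2 \left(2 + Z\right) = -4 - 2 Z$)
$g{\left(S,n \right)} = -12$ ($g{\left(S,n \right)} = - \frac{4}{3} + \frac{2 \left(-4 - 12\right)}{3} = - \frac{4}{3} + \frac{2 \left(-16\right)}{3} = - \frac{4}{3} + \frac{1}{3} \left(-32\right) = - \frac{4}{3} - \frac{32}{3} = -12$)
$-29 + 28 g{\left(4 + 0,6 \right)} = -29 + 28 \left(-12\right) = -29 - 336 = -365$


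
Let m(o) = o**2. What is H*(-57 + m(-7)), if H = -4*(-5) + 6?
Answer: -208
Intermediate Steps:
H = 26 (H = 20 + 6 = 26)
H*(-57 + m(-7)) = 26*(-57 + (-7)**2) = 26*(-57 + 49) = 26*(-8) = -208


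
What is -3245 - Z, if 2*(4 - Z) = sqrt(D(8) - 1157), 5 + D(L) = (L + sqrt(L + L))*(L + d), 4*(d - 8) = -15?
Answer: -3249 + I*sqrt(1015)/2 ≈ -3249.0 + 15.93*I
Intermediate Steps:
d = 17/4 (d = 8 + (1/4)*(-15) = 8 - 15/4 = 17/4 ≈ 4.2500)
D(L) = -5 + (17/4 + L)*(L + sqrt(2)*sqrt(L)) (D(L) = -5 + (L + sqrt(L + L))*(L + 17/4) = -5 + (L + sqrt(2*L))*(17/4 + L) = -5 + (L + sqrt(2)*sqrt(L))*(17/4 + L) = -5 + (17/4 + L)*(L + sqrt(2)*sqrt(L)))
Z = 4 - I*sqrt(1015)/2 (Z = 4 - sqrt((-5 + 8**2 + (17/4)*8 + sqrt(2)*8**(3/2) + 17*sqrt(2)*sqrt(8)/4) - 1157)/2 = 4 - sqrt((-5 + 64 + 34 + sqrt(2)*(16*sqrt(2)) + 17*sqrt(2)*(2*sqrt(2))/4) - 1157)/2 = 4 - sqrt((-5 + 64 + 34 + 32 + 17) - 1157)/2 = 4 - sqrt(142 - 1157)/2 = 4 - I*sqrt(1015)/2 ≈ 4.0 - 15.93*I)
-3245 - Z = -3245 - (4 - I*sqrt(1015)/2) = -3245 + (-4 + I*sqrt(1015)/2) = -3249 + I*sqrt(1015)/2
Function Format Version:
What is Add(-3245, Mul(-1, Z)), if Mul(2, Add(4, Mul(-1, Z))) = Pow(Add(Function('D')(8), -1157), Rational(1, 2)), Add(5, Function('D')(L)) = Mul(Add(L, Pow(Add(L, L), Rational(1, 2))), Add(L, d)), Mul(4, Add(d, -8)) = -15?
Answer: Add(-3249, Mul(Rational(1, 2), I, Pow(1015, Rational(1, 2)))) ≈ Add(-3249.0, Mul(15.930, I))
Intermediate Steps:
d = Rational(17, 4) (d = Add(8, Mul(Rational(1, 4), -15)) = Add(8, Rational(-15, 4)) = Rational(17, 4) ≈ 4.2500)
Function('D')(L) = Add(-5, Mul(Add(Rational(17, 4), L), Add(L, Mul(Pow(2, Rational(1, 2)), Pow(L, Rational(1, 2)))))) (Function('D')(L) = Add(-5, Mul(Add(L, Pow(Add(L, L), Rational(1, 2))), Add(L, Rational(17, 4)))) = Add(-5, Mul(Add(L, Pow(Mul(2, L), Rational(1, 2))), Add(Rational(17, 4), L))) = Add(-5, Mul(Add(L, Mul(Pow(2, Rational(1, 2)), Pow(L, Rational(1, 2)))), Add(Rational(17, 4), L))) = Add(-5, Mul(Add(Rational(17, 4), L), Add(L, Mul(Pow(2, Rational(1, 2)), Pow(L, Rational(1, 2)))))))
Z = Add(4, Mul(Rational(-1, 2), I, Pow(1015, Rational(1, 2)))) (Z = Add(4, Mul(Rational(-1, 2), Pow(Add(Add(-5, Pow(8, 2), Mul(Rational(17, 4), 8), Mul(Pow(2, Rational(1, 2)), Pow(8, Rational(3, 2))), Mul(Rational(17, 4), Pow(2, Rational(1, 2)), Pow(8, Rational(1, 2)))), -1157), Rational(1, 2)))) = Add(4, Mul(Rational(-1, 2), Pow(Add(Add(-5, 64, 34, Mul(Pow(2, Rational(1, 2)), Mul(16, Pow(2, Rational(1, 2)))), Mul(Rational(17, 4), Pow(2, Rational(1, 2)), Mul(2, Pow(2, Rational(1, 2))))), -1157), Rational(1, 2)))) = Add(4, Mul(Rational(-1, 2), Pow(Add(Add(-5, 64, 34, 32, 17), -1157), Rational(1, 2)))) = Add(4, Mul(Rational(-1, 2), Pow(Add(142, -1157), Rational(1, 2)))) = Add(4, Mul(Rational(-1, 2), Pow(-1015, Rational(1, 2)))) = Add(4, Mul(Rational(-1, 2), Mul(I, Pow(1015, Rational(1, 2))))) = Add(4, Mul(Rational(-1, 2), I, Pow(1015, Rational(1, 2)))) ≈ Add(4.0000, Mul(-15.930, I)))
Add(-3245, Mul(-1, Z)) = Add(-3245, Mul(-1, Add(4, Mul(Rational(-1, 2), I, Pow(1015, Rational(1, 2)))))) = Add(-3245, Add(-4, Mul(Rational(1, 2), I, Pow(1015, Rational(1, 2))))) = Add(-3249, Mul(Rational(1, 2), I, Pow(1015, Rational(1, 2))))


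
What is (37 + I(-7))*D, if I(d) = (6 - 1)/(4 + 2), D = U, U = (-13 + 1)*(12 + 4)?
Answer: -7264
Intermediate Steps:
U = -192 (U = -12*16 = -192)
D = -192
I(d) = ⅚ (I(d) = 5/6 = 5*(⅙) = ⅚)
(37 + I(-7))*D = (37 + ⅚)*(-192) = (227/6)*(-192) = -7264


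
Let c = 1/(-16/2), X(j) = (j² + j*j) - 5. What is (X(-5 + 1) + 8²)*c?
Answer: -91/8 ≈ -11.375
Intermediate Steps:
X(j) = -5 + 2*j² (X(j) = (j² + j²) - 5 = 2*j² - 5 = -5 + 2*j²)
c = -⅛ (c = 1/(-16*½) = 1/(-8) = -⅛ ≈ -0.12500)
(X(-5 + 1) + 8²)*c = ((-5 + 2*(-5 + 1)²) + 8²)*(-⅛) = ((-5 + 2*(-4)²) + 64)*(-⅛) = ((-5 + 2*16) + 64)*(-⅛) = ((-5 + 32) + 64)*(-⅛) = (27 + 64)*(-⅛) = 91*(-⅛) = -91/8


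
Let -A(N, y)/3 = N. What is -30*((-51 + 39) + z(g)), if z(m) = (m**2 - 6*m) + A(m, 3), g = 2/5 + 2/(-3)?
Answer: 4288/15 ≈ 285.87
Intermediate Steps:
A(N, y) = -3*N
g = -4/15 (g = 2*(1/5) + 2*(-1/3) = 2/5 - 2/3 = -4/15 ≈ -0.26667)
z(m) = m**2 - 9*m (z(m) = (m**2 - 6*m) - 3*m = m**2 - 9*m)
-30*((-51 + 39) + z(g)) = -30*((-51 + 39) - 4*(-9 - 4/15)/15) = -30*(-12 - 4/15*(-139/15)) = -30*(-12 + 556/225) = -30*(-2144/225) = 4288/15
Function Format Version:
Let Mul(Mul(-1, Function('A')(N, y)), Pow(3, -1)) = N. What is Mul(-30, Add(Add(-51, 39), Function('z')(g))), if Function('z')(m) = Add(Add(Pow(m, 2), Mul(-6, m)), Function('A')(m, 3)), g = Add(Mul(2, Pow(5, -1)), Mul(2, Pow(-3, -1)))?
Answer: Rational(4288, 15) ≈ 285.87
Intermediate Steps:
Function('A')(N, y) = Mul(-3, N)
g = Rational(-4, 15) (g = Add(Mul(2, Rational(1, 5)), Mul(2, Rational(-1, 3))) = Add(Rational(2, 5), Rational(-2, 3)) = Rational(-4, 15) ≈ -0.26667)
Function('z')(m) = Add(Pow(m, 2), Mul(-9, m)) (Function('z')(m) = Add(Add(Pow(m, 2), Mul(-6, m)), Mul(-3, m)) = Add(Pow(m, 2), Mul(-9, m)))
Mul(-30, Add(Add(-51, 39), Function('z')(g))) = Mul(-30, Add(Add(-51, 39), Mul(Rational(-4, 15), Add(-9, Rational(-4, 15))))) = Mul(-30, Add(-12, Mul(Rational(-4, 15), Rational(-139, 15)))) = Mul(-30, Add(-12, Rational(556, 225))) = Mul(-30, Rational(-2144, 225)) = Rational(4288, 15)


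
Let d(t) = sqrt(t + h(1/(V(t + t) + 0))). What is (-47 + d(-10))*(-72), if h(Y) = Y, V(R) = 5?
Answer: 3384 - 504*I*sqrt(5)/5 ≈ 3384.0 - 225.4*I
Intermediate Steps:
d(t) = sqrt(1/5 + t) (d(t) = sqrt(t + 1/(5 + 0)) = sqrt(t + 1/5) = sqrt(1/5 + t))
(-47 + d(-10))*(-72) = (-47 + sqrt(5 + 25*(-10))/5)*(-72) = (-47 + sqrt(5 - 250)/5)*(-72) = (-47 + sqrt(-245)/5)*(-72) = (-47 + (7*I*sqrt(5))/5)*(-72) = (-47 + 7*I*sqrt(5)/5)*(-72) = 3384 - 504*I*sqrt(5)/5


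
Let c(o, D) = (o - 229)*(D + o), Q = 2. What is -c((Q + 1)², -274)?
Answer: -58300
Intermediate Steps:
c(o, D) = (-229 + o)*(D + o)
-c((Q + 1)², -274) = -(((2 + 1)²)² - 229*(-274) - 229*(2 + 1)² - 274*(2 + 1)²) = -((3²)² + 62746 - 229*3² - 274*3²) = -(9² + 62746 - 229*9 - 274*9) = -(81 + 62746 - 2061 - 2466) = -1*58300 = -58300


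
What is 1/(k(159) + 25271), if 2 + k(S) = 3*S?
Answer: 1/25746 ≈ 3.8841e-5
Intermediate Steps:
k(S) = -2 + 3*S
1/(k(159) + 25271) = 1/((-2 + 3*159) + 25271) = 1/((-2 + 477) + 25271) = 1/(475 + 25271) = 1/25746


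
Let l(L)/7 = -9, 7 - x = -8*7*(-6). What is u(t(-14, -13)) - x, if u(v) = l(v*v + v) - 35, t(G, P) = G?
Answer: 231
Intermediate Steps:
x = -329 (x = 7 - (-8*7)*(-6) = 7 - (-56)*(-6) = 7 - 1*336 = 7 - 336 = -329)
l(L) = -63 (l(L) = 7*(-9) = -63)
u(v) = -98 (u(v) = -63 - 35 = -98)
u(t(-14, -13)) - x = -98 - 1*(-329) = -98 + 329 = 231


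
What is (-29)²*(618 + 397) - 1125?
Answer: 852490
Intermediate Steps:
(-29)²*(618 + 397) - 1125 = 841*1015 - 1125 = 853615 - 1125 = 852490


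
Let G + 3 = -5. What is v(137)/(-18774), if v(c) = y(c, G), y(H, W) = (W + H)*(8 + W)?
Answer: 0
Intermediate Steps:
G = -8 (G = -3 - 5 = -8)
y(H, W) = (8 + W)*(H + W) (y(H, W) = (H + W)*(8 + W) = (8 + W)*(H + W))
v(c) = 0 (v(c) = (-8)² + 8*c + 8*(-8) + c*(-8) = 64 + 8*c - 64 - 8*c = 0)
v(137)/(-18774) = 0/(-18774) = 0*(-1/18774) = 0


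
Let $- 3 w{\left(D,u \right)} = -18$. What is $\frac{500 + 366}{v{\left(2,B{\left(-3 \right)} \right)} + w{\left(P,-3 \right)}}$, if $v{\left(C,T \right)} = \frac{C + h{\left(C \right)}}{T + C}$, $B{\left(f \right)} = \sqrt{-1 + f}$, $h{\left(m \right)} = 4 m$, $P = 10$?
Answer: $\frac{14722}{157} + \frac{4330 i}{157} \approx 93.771 + 27.58 i$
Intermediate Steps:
$w{\left(D,u \right)} = 6$ ($w{\left(D,u \right)} = \left(- \frac{1}{3}\right) \left(-18\right) = 6$)
$v{\left(C,T \right)} = \frac{5 C}{C + T}$ ($v{\left(C,T \right)} = \frac{C + 4 C}{T + C} = \frac{5 C}{C + T}$)
$\frac{500 + 366}{v{\left(2,B{\left(-3 \right)} \right)} + w{\left(P,-3 \right)}} = \frac{500 + 366}{5 \cdot 2 \frac{1}{2 + \sqrt{-1 - 3}} + 6} = \frac{866}{5 \cdot 2 \frac{1}{2 + \sqrt{-4}} + 6} = \frac{866}{5 \cdot 2 \frac{1}{2 + 2 i} + 6} = \frac{866}{5 \cdot 2 \frac{2 - 2 i}{8} + 6} = \frac{866}{\left(\frac{5}{2} - \frac{5 i}{2}\right) + 6} = \frac{866}{\frac{17}{2} - \frac{5 i}{2}} = 866 \frac{2 \left(\frac{17}{2} + \frac{5 i}{2}\right)}{157} = \frac{1732 \left(\frac{17}{2} + \frac{5 i}{2}\right)}{157}$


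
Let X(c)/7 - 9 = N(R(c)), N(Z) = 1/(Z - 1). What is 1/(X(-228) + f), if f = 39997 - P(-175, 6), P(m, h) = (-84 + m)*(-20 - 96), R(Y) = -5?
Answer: 6/60089 ≈ 9.9852e-5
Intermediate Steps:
N(Z) = 1/(-1 + Z)
P(m, h) = 9744 - 116*m (P(m, h) = (-84 + m)*(-116) = 9744 - 116*m)
X(c) = 371/6 (X(c) = 63 + 7/(-1 - 5) = 63 + 7/(-6) = 63 + 7*(-1/6) = 63 - 7/6 = 371/6)
f = 9953 (f = 39997 - (9744 - 116*(-175)) = 39997 - (9744 + 20300) = 39997 - 1*30044 = 39997 - 30044 = 9953)
1/(X(-228) + f) = 1/(371/6 + 9953) = 1/(60089/6) = 6/60089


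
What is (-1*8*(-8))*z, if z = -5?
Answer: -320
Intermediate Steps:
(-1*8*(-8))*z = (-1*8*(-8))*(-5) = -8*(-8)*(-5) = 64*(-5) = -320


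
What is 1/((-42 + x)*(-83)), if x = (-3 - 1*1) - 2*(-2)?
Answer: 1/3486 ≈ 0.00028686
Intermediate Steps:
x = 0 (x = (-3 - 1) + 4 = -4 + 4 = 0)
1/((-42 + x)*(-83)) = 1/((-42 + 0)*(-83)) = 1/(-42*(-83)) = 1/3486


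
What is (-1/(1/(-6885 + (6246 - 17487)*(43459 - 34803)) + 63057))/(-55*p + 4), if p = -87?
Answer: -97308981/29385363455032724 ≈ -3.3115e-9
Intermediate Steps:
(-1/(1/(-6885 + (6246 - 17487)*(43459 - 34803)) + 63057))/(-55*p + 4) = (-1/(1/(-6885 + (6246 - 17487)*(43459 - 34803)) + 63057))/(-55*(-87) + 4) = (-1/(1/(-6885 - 11241*8656) + 63057))/(4785 + 4) = -1/(1/(-6885 - 97302096) + 63057)/4789 = -1/(1/(-97308981) + 63057)*(1/4789) = -1/(-1/97308981 + 63057)*(1/4789) = -1/6136012414916/97308981*(1/4789) = -1*97308981/6136012414916*(1/4789) = -97308981/6136012414916*1/4789 = -97308981/29385363455032724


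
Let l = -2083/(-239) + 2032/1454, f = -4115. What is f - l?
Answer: -716750760/173753 ≈ -4125.1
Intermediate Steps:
l = 1757165/173753 (l = -2083*(-1/239) + 2032*(1/1454) = 2083/239 + 1016/727 = 1757165/173753 ≈ 10.113)
f - l = -4115 - 1*1757165/173753 = -4115 - 1757165/173753 = -716750760/173753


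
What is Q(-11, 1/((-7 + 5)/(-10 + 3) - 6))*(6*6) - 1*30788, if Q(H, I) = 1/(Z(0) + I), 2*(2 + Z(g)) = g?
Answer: -893332/29 ≈ -30805.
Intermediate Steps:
Z(g) = -2 + g/2
Q(H, I) = 1/(-2 + I) (Q(H, I) = 1/((-2 + (½)*0) + I) = 1/((-2 + 0) + I) = 1/(-2 + I))
Q(-11, 1/((-7 + 5)/(-10 + 3) - 6))*(6*6) - 1*30788 = (6*6)/(-2 + 1/((-7 + 5)/(-10 + 3) - 6)) - 1*30788 = 36/(-2 + 1/(-2/(-7) - 6)) - 30788 = 36/(-2 + 1/(-2*(-⅐) - 6)) - 30788 = 36/(-2 + 1/(2/7 - 6)) - 30788 = 36/(-2 + 1/(-40/7)) - 30788 = 36/(-2 - 7/40) - 30788 = 36/(-87/40) - 30788 = -40/87*36 - 30788 = -480/29 - 30788 = -893332/29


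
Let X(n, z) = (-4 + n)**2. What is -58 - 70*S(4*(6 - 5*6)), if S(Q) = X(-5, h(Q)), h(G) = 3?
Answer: -5728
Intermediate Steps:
S(Q) = 81 (S(Q) = (-4 - 5)**2 = (-9)**2 = 81)
-58 - 70*S(4*(6 - 5*6)) = -58 - 70*81 = -58 - 5670 = -5728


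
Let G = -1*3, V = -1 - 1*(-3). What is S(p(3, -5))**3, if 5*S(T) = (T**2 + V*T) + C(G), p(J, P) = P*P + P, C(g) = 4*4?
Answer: 94818816/125 ≈ 7.5855e+5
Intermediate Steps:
V = 2 (V = -1 + 3 = 2)
G = -3
C(g) = 16
p(J, P) = P + P**2 (p(J, P) = P**2 + P = P + P**2)
S(T) = 16/5 + T**2/5 + 2*T/5 (S(T) = ((T**2 + 2*T) + 16)/5 = (16 + T**2 + 2*T)/5 = 16/5 + T**2/5 + 2*T/5)
S(p(3, -5))**3 = (16/5 + (-5*(1 - 5))**2/5 + 2*(-5*(1 - 5))/5)**3 = (16/5 + (-5*(-4))**2/5 + 2*(-5*(-4))/5)**3 = (16/5 + (1/5)*20**2 + (2/5)*20)**3 = (16/5 + (1/5)*400 + 8)**3 = (16/5 + 80 + 8)**3 = (456/5)**3 = 94818816/125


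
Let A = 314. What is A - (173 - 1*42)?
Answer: 183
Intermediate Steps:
A - (173 - 1*42) = 314 - (173 - 1*42) = 314 - (173 - 42) = 314 - 1*131 = 314 - 131 = 183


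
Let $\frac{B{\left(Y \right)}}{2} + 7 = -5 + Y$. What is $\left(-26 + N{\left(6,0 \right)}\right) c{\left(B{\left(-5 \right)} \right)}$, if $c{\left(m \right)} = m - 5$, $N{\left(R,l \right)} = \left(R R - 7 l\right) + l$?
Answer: $-390$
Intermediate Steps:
$B{\left(Y \right)} = -24 + 2 Y$ ($B{\left(Y \right)} = -14 + 2 \left(-5 + Y\right) = -14 + \left(-10 + 2 Y\right) = -24 + 2 Y$)
$N{\left(R,l \right)} = R^{2} - 6 l$ ($N{\left(R,l \right)} = \left(R^{2} - 7 l\right) + l = R^{2} - 6 l$)
$c{\left(m \right)} = -5 + m$ ($c{\left(m \right)} = m - 5 = -5 + m$)
$\left(-26 + N{\left(6,0 \right)}\right) c{\left(B{\left(-5 \right)} \right)} = \left(-26 + \left(6^{2} - 0\right)\right) \left(-5 + \left(-24 + 2 \left(-5\right)\right)\right) = \left(-26 + \left(36 + 0\right)\right) \left(-5 - 34\right) = \left(-26 + 36\right) \left(-5 - 34\right) = 10 \left(-39\right) = -390$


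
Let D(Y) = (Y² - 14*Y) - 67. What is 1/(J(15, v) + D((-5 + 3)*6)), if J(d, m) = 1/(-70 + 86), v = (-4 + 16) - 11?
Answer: 16/3921 ≈ 0.0040806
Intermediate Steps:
D(Y) = -67 + Y² - 14*Y
v = 1 (v = 12 - 11 = 1)
J(d, m) = 1/16
1/(J(15, v) + D((-5 + 3)*6)) = 1/(1/16 + (-67 + ((-5 + 3)*6)² - 14*(-5 + 3)*6)) = 1/(1/16 + (-67 + (-2*6)² - (-28)*6)) = 1/(1/16 + (-67 + (-12)² - 14*(-12))) = 1/(1/16 + (-67 + 144 + 168)) = 1/(1/16 + 245) = 1/(3921/16) = 16/3921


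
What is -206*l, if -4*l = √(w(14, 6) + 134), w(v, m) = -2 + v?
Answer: 103*√146/2 ≈ 622.28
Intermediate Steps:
l = -√146/4 (l = -√((-2 + 14) + 134)/4 = -√(12 + 134)/4 = -√146/4 ≈ -3.0208)
-206*l = -(-103)*√146/2 = 103*√146/2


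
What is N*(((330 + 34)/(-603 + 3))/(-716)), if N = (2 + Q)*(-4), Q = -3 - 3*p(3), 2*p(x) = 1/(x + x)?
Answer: 91/21480 ≈ 0.0042365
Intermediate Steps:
p(x) = 1/(4*x) (p(x) = 1/(2*(x + x)) = 1/(2*((2*x))) = (1/(2*x))/2 = 1/(4*x))
Q = -13/4 (Q = -3 - 3/(4*3) = -3 - 3*1/12 = -3 - ¼ = -13/4 ≈ -3.2500)
N = 5 (N = (2 - 13/4)*(-4) = -5/4*(-4) = 5)
N*(((330 + 34)/(-603 + 3))/(-716)) = 5*(((330 + 34)/(-603 + 3))/(-716)) = 5*((364/(-600))*(-1/716)) = 5*((364*(-1/600))*(-1/716)) = 5*(-91/150*(-1/716)) = 5*(91/107400) = 91/21480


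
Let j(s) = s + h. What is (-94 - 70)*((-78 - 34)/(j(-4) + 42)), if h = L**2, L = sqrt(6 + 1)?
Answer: 18368/45 ≈ 408.18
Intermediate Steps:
L = sqrt(7) ≈ 2.6458
h = 7 (h = (sqrt(7))**2 = 7)
j(s) = 7 + s (j(s) = s + 7 = 7 + s)
(-94 - 70)*((-78 - 34)/(j(-4) + 42)) = (-94 - 70)*((-78 - 34)/((7 - 4) + 42)) = -(-18368)/(3 + 42) = -(-18368)/45 = -164*(-112/45) = 18368/45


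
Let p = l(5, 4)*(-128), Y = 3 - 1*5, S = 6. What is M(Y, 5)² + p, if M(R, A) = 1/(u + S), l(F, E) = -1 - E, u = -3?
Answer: 5761/9 ≈ 640.11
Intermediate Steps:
Y = -2 (Y = 3 - 5 = -2)
M(R, A) = ⅓ (M(R, A) = 1/(-3 + 6) = 1/3 = ⅓)
p = 640 (p = (-1 - 1*4)*(-128) = (-1 - 4)*(-128) = -5*(-128) = 640)
M(Y, 5)² + p = (⅓)² + 640 = ⅑ + 640 = 5761/9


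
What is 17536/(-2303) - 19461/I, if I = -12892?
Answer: -181255429/29690276 ≈ -6.1049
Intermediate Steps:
17536/(-2303) - 19461/I = 17536/(-2303) - 19461/(-12892) = 17536*(-1/2303) - 19461*(-1/12892) = -17536/2303 + 19461/12892 = -181255429/29690276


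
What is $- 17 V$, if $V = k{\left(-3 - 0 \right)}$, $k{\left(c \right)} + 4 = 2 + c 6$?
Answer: $340$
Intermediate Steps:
$k{\left(c \right)} = -2 + 6 c$ ($k{\left(c \right)} = -4 + \left(2 + c 6\right) = -4 + \left(2 + 6 c\right) = -2 + 6 c$)
$V = -20$ ($V = -2 + 6 \left(-3 - 0\right) = -2 + 6 \left(-3 + 0\right) = -2 + 6 \left(-3\right) = -2 - 18 = -20$)
$- 17 V = \left(-17\right) \left(-20\right) = 340$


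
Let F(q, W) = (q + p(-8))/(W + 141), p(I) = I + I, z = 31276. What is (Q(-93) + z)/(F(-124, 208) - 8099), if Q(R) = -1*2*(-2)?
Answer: -10916720/2826691 ≈ -3.8620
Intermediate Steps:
p(I) = 2*I
Q(R) = 4 (Q(R) = -2*(-2) = 4)
F(q, W) = (-16 + q)/(141 + W) (F(q, W) = (q + 2*(-8))/(W + 141) = (q - 16)/(141 + W) = (-16 + q)/(141 + W))
(Q(-93) + z)/(F(-124, 208) - 8099) = (4 + 31276)/((-16 - 124)/(141 + 208) - 8099) = 31280/(-140/349 - 8099) = 31280/(-2826691/349) = 31280*(-349/2826691) = -10916720/2826691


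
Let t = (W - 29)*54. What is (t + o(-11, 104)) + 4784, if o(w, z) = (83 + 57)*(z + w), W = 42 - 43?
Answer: 16184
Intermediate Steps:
W = -1
t = -1620 (t = (-1 - 29)*54 = -30*54 = -1620)
o(w, z) = 140*w + 140*z (o(w, z) = 140*(w + z) = 140*w + 140*z)
(t + o(-11, 104)) + 4784 = (-1620 + (140*(-11) + 140*104)) + 4784 = (-1620 + (-1540 + 14560)) + 4784 = (-1620 + 13020) + 4784 = 11400 + 4784 = 16184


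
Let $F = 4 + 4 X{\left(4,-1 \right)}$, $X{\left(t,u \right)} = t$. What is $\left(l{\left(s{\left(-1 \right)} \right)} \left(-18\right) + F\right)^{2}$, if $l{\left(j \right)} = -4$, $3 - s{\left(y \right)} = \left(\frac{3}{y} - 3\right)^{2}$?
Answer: $8464$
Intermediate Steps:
$s{\left(y \right)} = 3 - \left(-3 + \frac{3}{y}\right)^{2}$ ($s{\left(y \right)} = 3 - \left(\frac{3}{y} - 3\right)^{2} = 3 - \left(-3 + \frac{3}{y}\right)^{2}$)
$F = 20$ ($F = 4 + 4 \cdot 4 = 4 + 16 = 20$)
$\left(l{\left(s{\left(-1 \right)} \right)} \left(-18\right) + F\right)^{2} = \left(\left(-4\right) \left(-18\right) + 20\right)^{2} = \left(72 + 20\right)^{2} = 92^{2} = 8464$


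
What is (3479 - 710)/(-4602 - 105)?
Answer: -923/1569 ≈ -0.58827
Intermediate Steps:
(3479 - 710)/(-4602 - 105) = 2769/(-4707) = 2769*(-1/4707) = -923/1569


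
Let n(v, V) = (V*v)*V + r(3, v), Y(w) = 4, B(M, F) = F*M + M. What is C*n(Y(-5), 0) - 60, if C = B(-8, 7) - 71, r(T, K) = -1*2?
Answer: 210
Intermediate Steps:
r(T, K) = -2
B(M, F) = M + F*M
n(v, V) = -2 + v*V² (n(v, V) = (V*v)*V - 2 = v*V² - 2 = -2 + v*V²)
C = -135 (C = -8*(1 + 7) - 71 = -8*8 - 71 = -64 - 71 = -135)
C*n(Y(-5), 0) - 60 = -135*(-2 + 4*0²) - 60 = -135*(-2 + 4*0) - 60 = -135*(-2 + 0) - 60 = -135*(-2) - 60 = 270 - 60 = 210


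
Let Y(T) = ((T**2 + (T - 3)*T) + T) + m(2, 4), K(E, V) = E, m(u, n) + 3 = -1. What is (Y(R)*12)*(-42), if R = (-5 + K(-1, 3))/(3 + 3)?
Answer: 0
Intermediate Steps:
m(u, n) = -4 (m(u, n) = -3 - 1 = -4)
R = -1 (R = (-5 - 1)/(3 + 3) = -6/6 = -6*1/6 = -1)
Y(T) = -4 + T + T**2 + T*(-3 + T) (Y(T) = ((T**2 + (T - 3)*T) + T) - 4 = ((T**2 + (-3 + T)*T) + T) - 4 = ((T**2 + T*(-3 + T)) + T) - 4 = (T + T**2 + T*(-3 + T)) - 4 = -4 + T + T**2 + T*(-3 + T))
(Y(R)*12)*(-42) = ((-4 - 2*(-1) + 2*(-1)**2)*12)*(-42) = ((-4 + 2 + 2*1)*12)*(-42) = ((-4 + 2 + 2)*12)*(-42) = (0*12)*(-42) = 0*(-42) = 0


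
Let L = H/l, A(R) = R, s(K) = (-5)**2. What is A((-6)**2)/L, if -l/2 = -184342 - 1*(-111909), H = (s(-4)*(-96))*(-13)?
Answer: 217299/1300 ≈ 167.15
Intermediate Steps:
s(K) = 25
H = 31200 (H = (25*(-96))*(-13) = -2400*(-13) = 31200)
l = 144866 (l = -2*(-184342 - 1*(-111909)) = -2*(-184342 + 111909) = -2*(-72433) = 144866)
L = 15600/72433 (L = 31200/144866 = 31200*(1/144866) = 15600/72433 ≈ 0.21537)
A((-6)**2)/L = (-6)**2/(15600/72433) = 36*(72433/15600) = 217299/1300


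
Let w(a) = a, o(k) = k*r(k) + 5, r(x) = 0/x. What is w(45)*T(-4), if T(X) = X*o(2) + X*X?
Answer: -180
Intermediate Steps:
r(x) = 0
o(k) = 5 (o(k) = k*0 + 5 = 0 + 5 = 5)
T(X) = X**2 + 5*X (T(X) = X*5 + X*X = 5*X + X**2 = X**2 + 5*X)
w(45)*T(-4) = 45*(-4*(5 - 4)) = 45*(-4*1) = 45*(-4) = -180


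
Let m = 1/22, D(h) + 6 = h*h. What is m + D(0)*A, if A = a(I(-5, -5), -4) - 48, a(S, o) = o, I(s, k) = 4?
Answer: 6865/22 ≈ 312.05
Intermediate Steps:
D(h) = -6 + h**2 (D(h) = -6 + h*h = -6 + h**2)
A = -52 (A = -4 - 48 = -52)
m = 1/22 ≈ 0.045455
m + D(0)*A = 1/22 + (-6 + 0**2)*(-52) = 1/22 + (-6 + 0)*(-52) = 1/22 - 6*(-52) = 1/22 + 312 = 6865/22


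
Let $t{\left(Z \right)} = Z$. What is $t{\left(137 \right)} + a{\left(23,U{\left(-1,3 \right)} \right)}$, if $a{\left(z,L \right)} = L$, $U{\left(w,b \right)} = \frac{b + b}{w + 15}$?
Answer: $\frac{962}{7} \approx 137.43$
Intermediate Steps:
$U{\left(w,b \right)} = \frac{2 b}{15 + w}$
$t{\left(137 \right)} + a{\left(23,U{\left(-1,3 \right)} \right)} = 137 + 2 \cdot 3 \frac{1}{15 - 1} = 137 + 2 \cdot 3 \cdot \frac{1}{14} = 137 + \frac{3}{7} = \frac{962}{7}$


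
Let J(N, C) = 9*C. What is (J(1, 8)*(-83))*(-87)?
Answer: 519912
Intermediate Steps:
(J(1, 8)*(-83))*(-87) = ((9*8)*(-83))*(-87) = (72*(-83))*(-87) = -5976*(-87) = 519912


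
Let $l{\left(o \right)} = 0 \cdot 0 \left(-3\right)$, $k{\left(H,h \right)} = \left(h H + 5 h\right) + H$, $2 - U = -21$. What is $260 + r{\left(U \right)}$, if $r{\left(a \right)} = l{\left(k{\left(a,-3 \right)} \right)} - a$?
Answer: $237$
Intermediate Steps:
$U = 23$ ($U = 2 - -21 = 2 + 21 = 23$)
$k{\left(H,h \right)} = H + 5 h + H h$ ($k{\left(H,h \right)} = \left(H h + 5 h\right) + H = \left(5 h + H h\right) + H = H + 5 h + H h$)
$l{\left(o \right)} = 0$ ($l{\left(o \right)} = 0 \left(-3\right) = 0$)
$r{\left(a \right)} = - a$ ($r{\left(a \right)} = 0 - a = - a$)
$260 + r{\left(U \right)} = 260 - 23 = 237$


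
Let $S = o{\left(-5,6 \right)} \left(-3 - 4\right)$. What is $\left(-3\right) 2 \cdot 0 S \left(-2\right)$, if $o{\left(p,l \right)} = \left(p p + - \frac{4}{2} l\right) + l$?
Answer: $0$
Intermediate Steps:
$o{\left(p,l \right)} = p^{2} - l$ ($o{\left(p,l \right)} = \left(p^{2} + \left(-4\right) \frac{1}{2} l\right) + l = \left(p^{2} - 2 l\right) + l = p^{2} - l$)
$S = -133$ ($S = \left(\left(-5\right)^{2} - 6\right) \left(-3 - 4\right) = \left(25 - 6\right) \left(-7\right) = 19 \left(-7\right) = -133$)
$\left(-3\right) 2 \cdot 0 S \left(-2\right) = \left(-3\right) 2 \cdot 0 \left(-133\right) \left(-2\right) = \left(-6\right) 0 \left(-133\right) \left(-2\right) = 0 \left(-133\right) \left(-2\right) = 0 \left(-2\right) = 0$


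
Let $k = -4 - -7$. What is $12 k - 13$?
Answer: $23$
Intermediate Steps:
$k = 3$ ($k = -4 + 7 = 3$)
$12 k - 13 = 12 \cdot 3 - 13 = 36 - 13 = 23$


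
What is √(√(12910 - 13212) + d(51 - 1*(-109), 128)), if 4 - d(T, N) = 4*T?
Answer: √(-636 + I*√302) ≈ 0.3445 + 25.221*I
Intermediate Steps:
d(T, N) = 4 - 4*T
√(√(12910 - 13212) + d(51 - 1*(-109), 128)) = √(√(12910 - 13212) + (4 - 4*(51 - 1*(-109)))) = √(√(-302) + (4 - 4*(51 + 109))) = √(I*√302 + (4 - 4*160)) = √(I*√302 + (4 - 640)) = √(I*√302 - 636) = √(-636 + I*√302)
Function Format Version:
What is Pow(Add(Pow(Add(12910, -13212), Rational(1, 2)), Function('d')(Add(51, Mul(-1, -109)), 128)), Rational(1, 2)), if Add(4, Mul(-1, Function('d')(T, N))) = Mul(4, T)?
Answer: Pow(Add(-636, Mul(I, Pow(302, Rational(1, 2)))), Rational(1, 2)) ≈ Add(0.3445, Mul(25.221, I))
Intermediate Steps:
Function('d')(T, N) = Add(4, Mul(-4, T)) (Function('d')(T, N) = Add(4, Mul(-1, Mul(4, T))) = Add(4, Mul(-4, T)))
Pow(Add(Pow(Add(12910, -13212), Rational(1, 2)), Function('d')(Add(51, Mul(-1, -109)), 128)), Rational(1, 2)) = Pow(Add(Pow(Add(12910, -13212), Rational(1, 2)), Add(4, Mul(-4, Add(51, Mul(-1, -109))))), Rational(1, 2)) = Pow(Add(Pow(-302, Rational(1, 2)), Add(4, Mul(-4, Add(51, 109)))), Rational(1, 2)) = Pow(Add(Mul(I, Pow(302, Rational(1, 2))), Add(4, Mul(-4, 160))), Rational(1, 2)) = Pow(Add(Mul(I, Pow(302, Rational(1, 2))), Add(4, -640)), Rational(1, 2)) = Pow(Add(Mul(I, Pow(302, Rational(1, 2))), -636), Rational(1, 2)) = Pow(Add(-636, Mul(I, Pow(302, Rational(1, 2)))), Rational(1, 2))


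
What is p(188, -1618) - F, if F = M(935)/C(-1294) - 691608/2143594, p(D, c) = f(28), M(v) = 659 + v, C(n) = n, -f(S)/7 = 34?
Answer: -163963775445/693452659 ≈ -236.45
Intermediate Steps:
f(S) = -238 (f(S) = -7*34 = -238)
p(D, c) = -238
F = -1077957397/693452659 (F = (659 + 935)/(-1294) - 691608/2143594 = 1594*(-1/1294) - 691608*1/2143594 = -797/647 - 345804/1071797 = -1077957397/693452659 ≈ -1.5545)
p(188, -1618) - F = -238 - 1*(-1077957397/693452659) = -238 + 1077957397/693452659 = -163963775445/693452659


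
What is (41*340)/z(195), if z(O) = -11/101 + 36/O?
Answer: 91516100/497 ≈ 1.8414e+5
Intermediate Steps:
z(O) = -11/101 + 36/O (z(O) = -11*1/101 + 36/O = -11/101 + 36/O)
(41*340)/z(195) = (41*340)/(-11/101 + 36/195) = 13940/(-11/101 + 36*(1/195)) = 13940/(-11/101 + 12/65) = 13940/(497/6565) = 13940*(6565/497) = 91516100/497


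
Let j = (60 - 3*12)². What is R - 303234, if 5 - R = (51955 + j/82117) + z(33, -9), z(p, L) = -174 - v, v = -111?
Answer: -29161471733/82117 ≈ -3.5512e+5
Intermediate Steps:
z(p, L) = -63 (z(p, L) = -174 - 1*(-111) = -174 + 111 = -63)
j = 576 (j = (60 - 36)² = 24² = 576)
R = -4260805355/82117 (R = 5 - ((51955 + 576/82117) - 63) = 5 - (4266389311/82117 - 63) = 5 - 1*4261215940/82117 = 5 - 4261215940/82117 = -4260805355/82117 ≈ -51887.)
R - 303234 = -4260805355/82117 - 303234 = -29161471733/82117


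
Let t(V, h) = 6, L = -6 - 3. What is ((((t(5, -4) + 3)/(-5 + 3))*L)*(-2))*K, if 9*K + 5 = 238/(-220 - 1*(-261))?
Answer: -297/41 ≈ -7.2439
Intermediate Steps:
L = -9
K = 11/123 (K = -5/9 + (238/(-220 - 1*(-261)))/9 = -5/9 + (238/(-220 + 261))/9 = -5/9 + (238/41)/9 = -5/9 + (238*(1/41))/9 = -5/9 + (⅑)*(238/41) = -5/9 + 238/369 = 11/123 ≈ 0.089431)
((((t(5, -4) + 3)/(-5 + 3))*L)*(-2))*K = ((((6 + 3)/(-5 + 3))*(-9))*(-2))*(11/123) = (((9/(-2))*(-9))*(-2))*(11/123) = (((9*(-½))*(-9))*(-2))*(11/123) = (-9/2*(-9)*(-2))*(11/123) = ((81/2)*(-2))*(11/123) = -81*11/123 = -297/41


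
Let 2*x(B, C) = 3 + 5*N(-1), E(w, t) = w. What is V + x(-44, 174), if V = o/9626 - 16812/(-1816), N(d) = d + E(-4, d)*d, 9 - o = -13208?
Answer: 21447608/1092551 ≈ 19.631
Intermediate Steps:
o = 13217 (o = 9 - 1*(-13208) = 9 + 13208 = 13217)
N(d) = -3*d (N(d) = d - 4*d = -3*d)
x(B, C) = 9 (x(B, C) = (3 + 5*(-3*(-1)))/2 = (3 + 5*3)/2 = (3 + 15)/2 = (1/2)*18 = 9)
V = 11614649/1092551 (V = 13217/9626 - 16812/(-1816) = 13217*(1/9626) - 16812*(-1/1816) = 13217/9626 + 4203/454 = 11614649/1092551 ≈ 10.631)
V + x(-44, 174) = 11614649/1092551 + 9 = 21447608/1092551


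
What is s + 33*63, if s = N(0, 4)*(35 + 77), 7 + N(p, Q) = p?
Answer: 1295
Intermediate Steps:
N(p, Q) = -7 + p
s = -784 (s = (-7 + 0)*(35 + 77) = -7*112 = -784)
s + 33*63 = -784 + 33*63 = -784 + 2079 = 1295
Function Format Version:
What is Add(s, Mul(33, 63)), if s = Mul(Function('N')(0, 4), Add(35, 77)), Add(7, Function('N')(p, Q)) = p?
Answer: 1295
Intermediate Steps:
Function('N')(p, Q) = Add(-7, p)
s = -784 (s = Mul(Add(-7, 0), Add(35, 77)) = Mul(-7, 112) = -784)
Add(s, Mul(33, 63)) = Add(-784, Mul(33, 63)) = Add(-784, 2079) = 1295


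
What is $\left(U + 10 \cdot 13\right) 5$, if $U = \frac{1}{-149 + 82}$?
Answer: $\frac{43545}{67} \approx 649.93$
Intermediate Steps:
$U = - \frac{1}{67}$ ($U = \frac{1}{-67} = - \frac{1}{67} \approx -0.014925$)
$\left(U + 10 \cdot 13\right) 5 = \left(- \frac{1}{67} + 10 \cdot 13\right) 5 = \left(- \frac{1}{67} + 130\right) 5 = \frac{8709}{67} \cdot 5 = \frac{43545}{67}$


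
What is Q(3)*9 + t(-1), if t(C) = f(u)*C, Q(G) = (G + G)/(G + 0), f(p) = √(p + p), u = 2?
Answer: 16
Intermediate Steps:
f(p) = √2*√p (f(p) = √(2*p) = √2*√p)
Q(G) = 2 (Q(G) = (2*G)/G = 2)
t(C) = 2*C (t(C) = (√2*√2)*C = 2*C)
Q(3)*9 + t(-1) = 2*9 + 2*(-1) = 18 - 2 = 16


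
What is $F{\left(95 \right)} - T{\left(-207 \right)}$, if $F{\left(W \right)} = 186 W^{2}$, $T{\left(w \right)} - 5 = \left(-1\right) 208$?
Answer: $1678853$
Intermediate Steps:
$T{\left(w \right)} = -203$ ($T{\left(w \right)} = 5 - 208 = -203$)
$F{\left(95 \right)} - T{\left(-207 \right)} = 186 \cdot 95^{2} - -203 = 186 \cdot 9025 + 203 = 1678650 + 203 = 1678853$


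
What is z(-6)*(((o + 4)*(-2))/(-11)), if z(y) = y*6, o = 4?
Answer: -576/11 ≈ -52.364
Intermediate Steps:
z(y) = 6*y
z(-6)*(((o + 4)*(-2))/(-11)) = (6*(-6))*(((4 + 4)*(-2))/(-11)) = -36*8*(-2)*(-1)/11 = -(-576)*(-1)/11 = -36*16/11 = -576/11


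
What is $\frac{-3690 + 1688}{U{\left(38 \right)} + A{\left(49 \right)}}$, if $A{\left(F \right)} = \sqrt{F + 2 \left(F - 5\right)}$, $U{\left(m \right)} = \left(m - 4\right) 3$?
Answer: $- \frac{204204}{10267} + \frac{2002 \sqrt{137}}{10267} \approx -17.607$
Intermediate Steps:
$U{\left(m \right)} = -12 + 3 m$ ($U{\left(m \right)} = \left(-4 + m\right) 3 = -12 + 3 m$)
$A{\left(F \right)} = \sqrt{-10 + 3 F}$ ($A{\left(F \right)} = \sqrt{F + 2 \left(-5 + F\right)} = \sqrt{F + \left(-10 + 2 F\right)} = \sqrt{-10 + 3 F}$)
$\frac{-3690 + 1688}{U{\left(38 \right)} + A{\left(49 \right)}} = \frac{-3690 + 1688}{\left(-12 + 3 \cdot 38\right) + \sqrt{-10 + 3 \cdot 49}} = - \frac{2002}{\left(-12 + 114\right) + \sqrt{-10 + 147}} = - \frac{2002}{102 + \sqrt{137}}$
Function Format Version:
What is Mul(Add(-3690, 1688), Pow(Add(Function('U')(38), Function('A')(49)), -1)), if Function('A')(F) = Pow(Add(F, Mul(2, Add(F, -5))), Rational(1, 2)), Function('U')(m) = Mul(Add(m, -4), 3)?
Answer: Add(Rational(-204204, 10267), Mul(Rational(2002, 10267), Pow(137, Rational(1, 2)))) ≈ -17.607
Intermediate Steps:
Function('U')(m) = Add(-12, Mul(3, m)) (Function('U')(m) = Mul(Add(-4, m), 3) = Add(-12, Mul(3, m)))
Function('A')(F) = Pow(Add(-10, Mul(3, F)), Rational(1, 2)) (Function('A')(F) = Pow(Add(F, Mul(2, Add(-5, F))), Rational(1, 2)) = Pow(Add(F, Add(-10, Mul(2, F))), Rational(1, 2)) = Pow(Add(-10, Mul(3, F)), Rational(1, 2)))
Mul(Add(-3690, 1688), Pow(Add(Function('U')(38), Function('A')(49)), -1)) = Mul(Add(-3690, 1688), Pow(Add(Add(-12, Mul(3, 38)), Pow(Add(-10, Mul(3, 49)), Rational(1, 2))), -1)) = Mul(-2002, Pow(Add(Add(-12, 114), Pow(Add(-10, 147), Rational(1, 2))), -1)) = Mul(-2002, Pow(Add(102, Pow(137, Rational(1, 2))), -1))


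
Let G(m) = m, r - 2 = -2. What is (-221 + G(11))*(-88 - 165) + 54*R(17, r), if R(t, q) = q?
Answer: 53130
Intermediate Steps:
r = 0 (r = 2 - 2 = 0)
(-221 + G(11))*(-88 - 165) + 54*R(17, r) = (-221 + 11)*(-88 - 165) + 54*0 = -210*(-253) + 0 = 53130 + 0 = 53130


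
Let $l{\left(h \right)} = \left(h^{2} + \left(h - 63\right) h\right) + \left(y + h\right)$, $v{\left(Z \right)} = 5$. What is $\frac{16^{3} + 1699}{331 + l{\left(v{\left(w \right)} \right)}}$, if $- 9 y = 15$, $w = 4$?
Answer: $\frac{17385}{208} \approx 83.582$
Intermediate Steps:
$y = - \frac{5}{3}$ ($y = \left(- \frac{1}{9}\right) 15 = - \frac{5}{3} \approx -1.6667$)
$l{\left(h \right)} = - \frac{5}{3} + h + h^{2} + h \left(-63 + h\right)$ ($l{\left(h \right)} = \left(h^{2} + \left(h - 63\right) h\right) + \left(- \frac{5}{3} + h\right) = \left(h^{2} + \left(-63 + h\right) h\right) + \left(- \frac{5}{3} + h\right) = \left(h^{2} + h \left(-63 + h\right)\right) + \left(- \frac{5}{3} + h\right) = - \frac{5}{3} + h + h^{2} + h \left(-63 + h\right)$)
$\frac{16^{3} + 1699}{331 + l{\left(v{\left(w \right)} \right)}} = \frac{16^{3} + 1699}{331 - \left(\frac{935}{3} - 50\right)} = \frac{4096 + 1699}{331 - \frac{785}{3}} = \frac{5795}{331 - \frac{785}{3}} = \frac{5795}{\frac{208}{3}} = 5795 \cdot \frac{3}{208} = \frac{17385}{208}$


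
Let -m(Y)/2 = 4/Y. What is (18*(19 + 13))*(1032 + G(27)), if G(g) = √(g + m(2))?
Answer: 594432 + 576*√23 ≈ 5.9719e+5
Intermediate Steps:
m(Y) = -8/Y
G(g) = √(-4 + g) (G(g) = √(g - 8/2) = √(g - 8*½) = √(g - 4) = √(-4 + g))
(18*(19 + 13))*(1032 + G(27)) = (18*(19 + 13))*(1032 + √(-4 + 27)) = (18*32)*(1032 + √23) = 576*(1032 + √23) = 594432 + 576*√23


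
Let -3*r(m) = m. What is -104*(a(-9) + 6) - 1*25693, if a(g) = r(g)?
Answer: -26629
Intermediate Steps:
r(m) = -m/3
a(g) = -g/3
-104*(a(-9) + 6) - 1*25693 = -104*(-⅓*(-9) + 6) - 1*25693 = -104*(3 + 6) - 25693 = -104*9 - 25693 = -936 - 25693 = -26629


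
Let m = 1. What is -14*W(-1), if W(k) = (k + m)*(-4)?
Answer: 0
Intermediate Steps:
W(k) = -4 - 4*k (W(k) = (k + 1)*(-4) = (1 + k)*(-4) = -4 - 4*k)
-14*W(-1) = -14*(-4 - 4*(-1)) = -14*(-4 + 4) = -14*0 = 0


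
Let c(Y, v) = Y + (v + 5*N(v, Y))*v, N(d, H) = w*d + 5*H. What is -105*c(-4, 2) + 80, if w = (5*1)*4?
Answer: -20920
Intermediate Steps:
w = 20 (w = 5*4 = 20)
N(d, H) = 5*H + 20*d (N(d, H) = 20*d + 5*H = 5*H + 20*d)
c(Y, v) = Y + v*(25*Y + 101*v) (c(Y, v) = Y + (v + 5*(5*Y + 20*v))*v = Y + (v + (25*Y + 100*v))*v = Y + (25*Y + 101*v)*v = Y + v*(25*Y + 101*v))
-105*c(-4, 2) + 80 = -105*(-4 + 101*2² + 25*(-4)*2) + 80 = -105*(-4 + 101*4 - 200) + 80 = -105*(-4 + 404 - 200) + 80 = -105*200 + 80 = -21000 + 80 = -20920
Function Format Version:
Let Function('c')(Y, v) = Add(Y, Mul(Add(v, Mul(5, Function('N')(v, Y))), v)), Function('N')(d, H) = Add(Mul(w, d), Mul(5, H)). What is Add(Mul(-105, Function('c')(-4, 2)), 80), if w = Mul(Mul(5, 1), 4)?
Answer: -20920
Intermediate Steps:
w = 20 (w = Mul(5, 4) = 20)
Function('N')(d, H) = Add(Mul(5, H), Mul(20, d)) (Function('N')(d, H) = Add(Mul(20, d), Mul(5, H)) = Add(Mul(5, H), Mul(20, d)))
Function('c')(Y, v) = Add(Y, Mul(v, Add(Mul(25, Y), Mul(101, v)))) (Function('c')(Y, v) = Add(Y, Mul(Add(v, Mul(5, Add(Mul(5, Y), Mul(20, v)))), v)) = Add(Y, Mul(Add(v, Add(Mul(25, Y), Mul(100, v))), v)) = Add(Y, Mul(Add(Mul(25, Y), Mul(101, v)), v)) = Add(Y, Mul(v, Add(Mul(25, Y), Mul(101, v)))))
Add(Mul(-105, Function('c')(-4, 2)), 80) = Add(Mul(-105, Add(-4, Mul(101, Pow(2, 2)), Mul(25, -4, 2))), 80) = Add(Mul(-105, Add(-4, Mul(101, 4), -200)), 80) = Add(Mul(-105, Add(-4, 404, -200)), 80) = Add(Mul(-105, 200), 80) = Add(-21000, 80) = -20920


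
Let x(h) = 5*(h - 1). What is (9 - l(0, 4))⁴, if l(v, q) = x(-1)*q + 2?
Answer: 4879681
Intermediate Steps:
x(h) = -5 + 5*h (x(h) = 5*(-1 + h) = -5 + 5*h)
l(v, q) = 2 - 10*q (l(v, q) = (-5 + 5*(-1))*q + 2 = (-5 - 5)*q + 2 = -10*q + 2 = 2 - 10*q)
(9 - l(0, 4))⁴ = (9 - (2 - 10*4))⁴ = (9 - (2 - 40))⁴ = (9 - 1*(-38))⁴ = (9 + 38)⁴ = 47⁴ = 4879681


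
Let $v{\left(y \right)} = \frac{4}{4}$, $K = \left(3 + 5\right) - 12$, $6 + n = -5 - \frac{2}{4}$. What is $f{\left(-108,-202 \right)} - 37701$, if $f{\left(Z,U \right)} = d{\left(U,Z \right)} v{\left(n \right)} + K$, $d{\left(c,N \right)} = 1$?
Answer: $-37704$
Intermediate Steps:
$n = - \frac{23}{2}$ ($n = -6 - \left(5 + \frac{2}{4}\right) = -6 - \left(5 + 2 \cdot \frac{1}{4}\right) = -6 - \frac{11}{2} = - \frac{23}{2} \approx -11.5$)
$K = -4$ ($K = 8 - 12 = -4$)
$v{\left(y \right)} = 1$ ($v{\left(y \right)} = 4 \cdot \frac{1}{4} = 1$)
$f{\left(Z,U \right)} = -3$ ($f{\left(Z,U \right)} = 1 \cdot 1 - 4 = 1 - 4 = -3$)
$f{\left(-108,-202 \right)} - 37701 = -3 - 37701 = -37704$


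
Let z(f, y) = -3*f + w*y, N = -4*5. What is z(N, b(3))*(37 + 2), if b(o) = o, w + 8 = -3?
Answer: 1053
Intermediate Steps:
w = -11 (w = -8 - 3 = -11)
N = -20
z(f, y) = -11*y - 3*f (z(f, y) = -3*f - 11*y = -11*y - 3*f)
z(N, b(3))*(37 + 2) = (-11*3 - 3*(-20))*(37 + 2) = (-33 + 60)*39 = 27*39 = 1053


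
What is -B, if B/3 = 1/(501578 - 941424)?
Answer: 3/439846 ≈ 6.8206e-6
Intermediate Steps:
B = -3/439846 (B = 3/(501578 - 941424) = 3/(-439846) = 3*(-1/439846) = -3/439846 ≈ -6.8206e-6)
-B = -1*(-3/439846) = 3/439846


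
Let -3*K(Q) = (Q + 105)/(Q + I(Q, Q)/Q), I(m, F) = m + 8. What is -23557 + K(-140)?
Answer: -343956982/14601 ≈ -23557.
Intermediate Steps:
I(m, F) = 8 + m
K(Q) = -(105 + Q)/(3*(Q + (8 + Q)/Q)) (K(Q) = -(Q + 105)/(3*(Q + (8 + Q)/Q)) = -(105 + Q)/(3*(Q + (8 + Q)/Q)))
-23557 + K(-140) = -23557 - 1*(-140)*(105 - 140)/(24 + 3*(-140) + 3*(-140)²) = -23557 - 1*(-140)*(-35)/(24 - 420 + 3*19600) = -23557 - 1*(-140)*(-35)/(24 - 420 + 58800) = -23557 - 1*(-140)*(-35)/58404 = -23557 - 1*(-140)*1/58404*(-35) = -23557 - 1225/14601 = -343956982/14601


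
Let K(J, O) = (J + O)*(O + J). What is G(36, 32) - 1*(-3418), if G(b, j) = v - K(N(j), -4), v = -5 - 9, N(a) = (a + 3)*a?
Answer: -1242052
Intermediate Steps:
N(a) = a*(3 + a) (N(a) = (3 + a)*a = a*(3 + a))
K(J, O) = (J + O)**2 (K(J, O) = (J + O)*(J + O) = (J + O)**2)
v = -14
G(b, j) = -14 - (-4 + j*(3 + j))**2 (G(b, j) = -14 - (j*(3 + j) - 4)**2 = -14 - (-4 + j*(3 + j))**2)
G(36, 32) - 1*(-3418) = (-14 - (-4 + 32*(3 + 32))**2) - 1*(-3418) = (-14 - (-4 + 32*35)**2) + 3418 = (-14 - (-4 + 1120)**2) + 3418 = (-14 - 1*1116**2) + 3418 = (-14 - 1*1245456) + 3418 = (-14 - 1245456) + 3418 = -1245470 + 3418 = -1242052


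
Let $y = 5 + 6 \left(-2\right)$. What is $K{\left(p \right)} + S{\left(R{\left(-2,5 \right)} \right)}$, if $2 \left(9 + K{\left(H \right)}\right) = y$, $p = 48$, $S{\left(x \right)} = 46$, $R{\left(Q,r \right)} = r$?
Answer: $\frac{67}{2} \approx 33.5$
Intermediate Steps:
$y = -7$ ($y = 5 - 12 = -7$)
$K{\left(H \right)} = - \frac{25}{2}$ ($K{\left(H \right)} = -9 + \frac{1}{2} \left(-7\right) = -9 - \frac{7}{2} = - \frac{25}{2}$)
$K{\left(p \right)} + S{\left(R{\left(-2,5 \right)} \right)} = - \frac{25}{2} + 46 = \frac{67}{2}$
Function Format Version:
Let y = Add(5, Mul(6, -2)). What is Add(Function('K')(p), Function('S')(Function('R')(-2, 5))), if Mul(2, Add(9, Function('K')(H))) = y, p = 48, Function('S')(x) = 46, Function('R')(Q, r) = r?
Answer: Rational(67, 2) ≈ 33.500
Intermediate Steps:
y = -7 (y = Add(5, -12) = -7)
Function('K')(H) = Rational(-25, 2) (Function('K')(H) = Add(-9, Mul(Rational(1, 2), -7)) = Add(-9, Rational(-7, 2)) = Rational(-25, 2))
Add(Function('K')(p), Function('S')(Function('R')(-2, 5))) = Add(Rational(-25, 2), 46) = Rational(67, 2)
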